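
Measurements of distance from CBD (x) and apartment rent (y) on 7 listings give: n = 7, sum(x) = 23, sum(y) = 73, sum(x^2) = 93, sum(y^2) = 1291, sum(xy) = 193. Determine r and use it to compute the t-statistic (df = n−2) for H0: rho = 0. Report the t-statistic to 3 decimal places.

Numerator: nΣxy − (Σx)(Σy) = 7·193 − (23)(73) = -328
Denominator: √[(nΣx²−(Σx)²)(nΣy²−(Σy)²)]
  nΣx²−(Σx)² = 7·93 − 529 = 122;  nΣy²−(Σy)² = 7·1291 − 5329 = 3708
  √(122·3708) = √452376 = 672.5890
r = -328 / 672.5890 = -0.4877
t = r·√(n−2)/√(1−r²) = -0.4877·√5 / √(1−0.237851) = -1.090530 / 0.873011 = -1.249

-1.249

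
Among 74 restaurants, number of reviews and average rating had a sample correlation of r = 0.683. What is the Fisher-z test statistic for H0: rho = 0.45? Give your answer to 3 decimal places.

Fisher z: atanh(0.683) = 0.834716, atanh(0.45) = 0.484700
z = (z_r − z_0)·√(n−3) = (0.834716 − 0.484700)·√71 = 0.350016 · 8.426150 = 2.949

2.949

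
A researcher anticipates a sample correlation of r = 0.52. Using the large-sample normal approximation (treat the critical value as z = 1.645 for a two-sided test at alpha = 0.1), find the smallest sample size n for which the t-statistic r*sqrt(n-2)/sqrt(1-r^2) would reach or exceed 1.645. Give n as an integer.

Need r·√(n−2)/√(1−r²) ≥ 1.645
√(n−2) ≥ 1.645·√(1−0.2704) / 0.52 = 1.645·0.854166 / 0.52 = 2.7021
n−2 ≥ 7.3013  ⇒  n ≥ 9.3013
Smallest integer n = 10

10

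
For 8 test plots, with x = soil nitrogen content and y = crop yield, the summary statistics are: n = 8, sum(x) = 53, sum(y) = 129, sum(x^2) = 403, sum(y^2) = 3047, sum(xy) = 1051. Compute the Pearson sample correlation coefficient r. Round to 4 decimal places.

Numerator: nΣxy − (Σx)(Σy) = 8·1051 − (53)(129) = 1571
Denominator: √[(nΣx²−(Σx)²)(nΣy²−(Σy)²)]
  nΣx²−(Σx)² = 8·403 − 2809 = 415;  nΣy²−(Σy)² = 8·3047 − 16641 = 7735
  √(415·7735) = √3210025 = 1791.6543
r = 1571 / 1791.6543 = 0.8768

0.8768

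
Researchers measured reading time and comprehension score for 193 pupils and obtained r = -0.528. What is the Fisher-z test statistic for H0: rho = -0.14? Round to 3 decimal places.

Fisher z: atanh(-0.528) = -0.587368, atanh(-0.14) = -0.140926
z = (z_r − z_0)·√(n−3) = (-0.587368 − (-0.140926))·√190 = -0.446442 · 13.784049 = -6.154

-6.154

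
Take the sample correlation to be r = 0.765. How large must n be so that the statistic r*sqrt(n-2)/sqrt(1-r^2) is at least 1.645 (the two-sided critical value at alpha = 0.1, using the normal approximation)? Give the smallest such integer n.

4

r√(n−2)/√(1−r²) ≥ 1.645  ⇔  n−2 ≥ (1.645)²·(1−r²)/r²
(1−r²)/r² = (1−0.585225)/0.585225 = 0.7087
n ≥ 2 + 2.706025·0.7087 = 2 + 1.9178 = 3.9178
⌈3.9178⌉ = 4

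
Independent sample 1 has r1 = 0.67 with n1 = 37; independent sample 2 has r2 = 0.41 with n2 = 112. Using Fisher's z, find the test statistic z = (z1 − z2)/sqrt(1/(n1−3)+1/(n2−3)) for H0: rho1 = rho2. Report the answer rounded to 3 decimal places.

1.910

Fisher z-transforms: z1 = atanh(0.67) = 0.810743, z2 = atanh(0.41) = 0.435611; difference d = 0.375132
Var(d) = 1/34 + 1/109 = 0.0294118 + 0.0091743 = 0.0385861
z = d/√Var(d) = 0.375132 / √0.0385861 = 0.375132 / 0.196433 = 1.910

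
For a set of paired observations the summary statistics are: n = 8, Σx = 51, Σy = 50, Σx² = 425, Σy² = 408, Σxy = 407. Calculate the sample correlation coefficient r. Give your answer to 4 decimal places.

Numerator: nΣxy − (Σx)(Σy) = 8·407 − (51)(50) = 706
Denominator: √[(nΣx²−(Σx)²)(nΣy²−(Σy)²)]
  nΣx²−(Σx)² = 8·425 − 2601 = 799;  nΣy²−(Σy)² = 8·408 − 2500 = 764
  √(799·764) = √610436 = 781.3040
r = 706 / 781.3040 = 0.9036

0.9036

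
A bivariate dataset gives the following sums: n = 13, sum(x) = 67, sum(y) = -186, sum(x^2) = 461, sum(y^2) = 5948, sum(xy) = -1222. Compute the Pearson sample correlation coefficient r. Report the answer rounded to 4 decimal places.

S_xy = nΣxy − ΣxΣy = 13·(-1222) − 67·(-186) = -15886 − (-12462) = -3424
S_xx = nΣx² − (Σx)² = 13·461 − 67² = 5993 − 4489 = 1504
S_yy = nΣy² − (Σy)² = 13·5948 − (-186)² = 77324 − 34596 = 42728
r = S_xy / √(S_xx·S_yy) = -3424 / √(1504·42728) = -3424 / √64262912 = -3424 / 8016.4152 = -0.4271

-0.4271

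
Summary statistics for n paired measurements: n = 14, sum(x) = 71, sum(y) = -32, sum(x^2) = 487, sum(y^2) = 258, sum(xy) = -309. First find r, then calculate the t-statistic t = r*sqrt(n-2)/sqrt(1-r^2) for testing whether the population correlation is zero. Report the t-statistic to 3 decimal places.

S_xy = nΣxy − ΣxΣy = 14·(-309) − 71·(-32) = -4326 − (-2272) = -2054
S_xx = nΣx² − (Σx)² = 14·487 − 71² = 6818 − 5041 = 1777
S_yy = nΣy² − (Σy)² = 14·258 − (-32)² = 3612 − 1024 = 2588
r = S_xy / √(S_xx·S_yy) = -2054 / √(1777·2588) = -2054 / √4598876 = -2054 / 2144.4990 = -0.9578
t = r·√(n−2)/√(1−r²) = -0.9578·√12 / √(1−0.917381) = -3.317917 / 0.287435 = -11.543

-11.543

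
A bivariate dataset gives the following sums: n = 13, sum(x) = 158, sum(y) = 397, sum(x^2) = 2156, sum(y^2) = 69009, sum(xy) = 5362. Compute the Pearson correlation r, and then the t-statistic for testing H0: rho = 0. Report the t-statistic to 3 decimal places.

Numerator: nΣxy − (Σx)(Σy) = 13·5362 − (158)(397) = 6980
Denominator: √[(nΣx²−(Σx)²)(nΣy²−(Σy)²)]
  nΣx²−(Σx)² = 13·2156 − 24964 = 3064;  nΣy²−(Σy)² = 13·69009 − 157609 = 739508
  √(3064·739508) = √2265852512 = 47600.9718
r = 6980 / 47600.9718 = 0.1466
t = r·√(n−2)/√(1−r²) = 0.1466·√11 / √(1−0.021492) = 0.486217 / 0.989196 = 0.492

0.492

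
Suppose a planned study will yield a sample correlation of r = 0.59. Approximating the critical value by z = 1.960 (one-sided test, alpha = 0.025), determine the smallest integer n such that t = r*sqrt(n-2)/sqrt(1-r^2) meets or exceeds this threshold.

10

Need r·√(n−2)/√(1−r²) ≥ 1.960
√(n−2) ≥ 1.960·√(1−0.3481) / 0.59 = 1.960·0.807403 / 0.59 = 2.6822
n−2 ≥ 7.1942  ⇒  n ≥ 9.1942
Smallest integer n = 10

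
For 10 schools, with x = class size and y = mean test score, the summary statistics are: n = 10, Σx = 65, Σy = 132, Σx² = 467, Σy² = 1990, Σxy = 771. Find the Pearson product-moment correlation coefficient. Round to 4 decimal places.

S_xy = nΣxy − ΣxΣy = 10·771 − 65·132 = 7710 − 8580 = -870
S_xx = nΣx² − (Σx)² = 10·467 − 65² = 4670 − 4225 = 445
S_yy = nΣy² − (Σy)² = 10·1990 − 132² = 19900 − 17424 = 2476
r = S_xy / √(S_xx·S_yy) = -870 / √(445·2476) = -870 / √1101820 = -870 / 1049.6761 = -0.8288

-0.8288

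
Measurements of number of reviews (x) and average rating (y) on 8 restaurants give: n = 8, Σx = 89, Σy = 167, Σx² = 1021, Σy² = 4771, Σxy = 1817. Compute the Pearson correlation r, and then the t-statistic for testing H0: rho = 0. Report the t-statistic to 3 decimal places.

Numerator: nΣxy − (Σx)(Σy) = 8·1817 − (89)(167) = -327
Denominator: √[(nΣx²−(Σx)²)(nΣy²−(Σy)²)]
  nΣx²−(Σx)² = 8·1021 − 7921 = 247;  nΣy²−(Σy)² = 8·4771 − 27889 = 10279
  √(247·10279) = √2538913 = 1593.3967
r = -327 / 1593.3967 = -0.2052
t = r·√(n−2)/√(1−r²) = -0.2052·√6 / √(1−0.042107) = -0.502635 / 0.978720 = -0.514

-0.514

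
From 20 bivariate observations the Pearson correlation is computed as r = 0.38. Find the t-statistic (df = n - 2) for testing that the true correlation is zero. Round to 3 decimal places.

1.743

1 − r² = 1 − 0.1444 = 0.8556;  √(1−r²) = 0.924986
√(n−2) = √18 = 4.242641
t = r·√(n−2)/√(1−r²) = 0.38 · 4.242641 / 0.924986 = 1.743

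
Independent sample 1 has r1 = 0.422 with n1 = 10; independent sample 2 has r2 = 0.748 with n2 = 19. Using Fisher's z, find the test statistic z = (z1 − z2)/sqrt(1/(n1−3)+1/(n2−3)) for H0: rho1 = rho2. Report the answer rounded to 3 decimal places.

-1.144

z1 = atanh(0.422) = 0.450123,  z2 = atanh(0.748) = 0.968399
SE = √(1/(n1−3) + 1/(n2−3)) = √(1/7 + 1/16) = √(0.1428571 + 0.0625000) = √0.2053571 = 0.453163
z = (z1 − z2)/SE = (0.450123 − 0.968399) / 0.453163 = -0.518276 / 0.453163 = -1.144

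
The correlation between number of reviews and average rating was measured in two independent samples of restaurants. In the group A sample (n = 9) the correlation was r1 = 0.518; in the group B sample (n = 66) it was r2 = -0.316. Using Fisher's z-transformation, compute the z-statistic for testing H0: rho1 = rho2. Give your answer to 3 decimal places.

z1 = atanh(0.518) = 0.573602,  z2 = atanh(-0.316) = -0.327197
SE = √(1/(n1−3) + 1/(n2−3)) = √(1/6 + 1/63) = √(0.1666667 + 0.0158730) = √0.1825397 = 0.427247
z = (z1 − z2)/SE = (0.573602 − (-0.327197)) / 0.427247 = 0.900799 / 0.427247 = 2.108

2.108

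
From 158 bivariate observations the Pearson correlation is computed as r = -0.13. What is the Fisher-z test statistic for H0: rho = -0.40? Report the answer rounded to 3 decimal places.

3.647

z_r = atanh(-0.13) = -0.130740,  z_0 = atanh(-0.40) = -0.423649
SE = 1/√(n−3) = 1/√155 = 0.080322
z = (z_r − z_0)/SE = (-0.130740 − (-0.423649)) / 0.080322 = 0.292909 / 0.080322 = 3.647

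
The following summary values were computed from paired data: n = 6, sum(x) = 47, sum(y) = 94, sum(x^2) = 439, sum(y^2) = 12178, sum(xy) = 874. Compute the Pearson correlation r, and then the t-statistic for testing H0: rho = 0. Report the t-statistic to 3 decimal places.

0.320

Numerator: nΣxy − (Σx)(Σy) = 6·874 − (47)(94) = 826
Denominator: √[(nΣx²−(Σx)²)(nΣy²−(Σy)²)]
  nΣx²−(Σx)² = 6·439 − 2209 = 425;  nΣy²−(Σy)² = 6·12178 − 8836 = 64232
  √(425·64232) = √27298600 = 5224.8062
r = 826 / 5224.8062 = 0.1581
t = r·√(n−2)/√(1−r²) = 0.1581·√4 / √(1−0.024996) = 0.316200 / 0.987423 = 0.320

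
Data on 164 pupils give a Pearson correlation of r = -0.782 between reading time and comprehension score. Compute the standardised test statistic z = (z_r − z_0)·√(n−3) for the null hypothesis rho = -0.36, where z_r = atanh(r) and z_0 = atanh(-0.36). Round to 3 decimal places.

-8.547

Fisher z: atanh(-0.782) = -1.050498, atanh(-0.36) = -0.376886
z = (z_r − z_0)·√(n−3) = (-1.050498 − (-0.376886))·√161 = -0.673612 · 12.688578 = -8.547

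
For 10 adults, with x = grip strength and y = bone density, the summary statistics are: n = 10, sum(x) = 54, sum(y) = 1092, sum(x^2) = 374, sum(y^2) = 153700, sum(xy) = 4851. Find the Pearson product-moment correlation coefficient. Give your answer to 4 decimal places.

Numerator: nΣxy − (Σx)(Σy) = 10·4851 − (54)(1092) = -10458
Denominator: √[(nΣx²−(Σx)²)(nΣy²−(Σy)²)]
  nΣx²−(Σx)² = 10·374 − 2916 = 824;  nΣy²−(Σy)² = 10·153700 − 1192464 = 344536
  √(824·344536) = √283897664 = 16849.2630
r = -10458 / 16849.2630 = -0.6207

-0.6207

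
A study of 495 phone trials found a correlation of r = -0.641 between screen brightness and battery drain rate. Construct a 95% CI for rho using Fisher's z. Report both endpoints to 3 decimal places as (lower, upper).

Fisher z: z_r = atanh(r) = ½·ln((1+(-0.641))/(1−(-0.641))) = -0.759869
SE(z) = 1/√(n−3) = 1/√492 = 0.045083
95% ⇒ z* = 1.960; margin = 1.960·0.045083 = 0.088363
CI on z-scale: (-0.848232, -0.671506)
Back-transform: tanh(-0.848232) = -0.690145, tanh(-0.671506) = -0.585970

(-0.690, -0.586)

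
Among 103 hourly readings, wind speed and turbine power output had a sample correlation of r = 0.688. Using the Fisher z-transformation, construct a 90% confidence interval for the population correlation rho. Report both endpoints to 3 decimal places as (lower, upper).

(0.591, 0.765)

Fisher z: z_r = atanh(r) = ½·ln((1+0.688)/(1−0.688)) = 0.844148
SE(z) = 1/√(n−3) = 1/√100 = 0.100000
90% ⇒ z* = 1.645; margin = 1.645·0.100000 = 0.164500
CI on z-scale: (0.679648, 1.008648)
Back-transform: tanh(0.679648) = 0.591291, tanh(1.008648) = 0.765202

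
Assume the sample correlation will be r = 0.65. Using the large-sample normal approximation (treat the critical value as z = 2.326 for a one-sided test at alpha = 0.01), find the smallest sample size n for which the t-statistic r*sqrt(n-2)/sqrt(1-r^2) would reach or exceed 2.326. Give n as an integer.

r√(n−2)/√(1−r²) ≥ 2.326  ⇔  n−2 ≥ (2.326)²·(1−r²)/r²
(1−r²)/r² = (1−0.4225)/0.4225 = 1.3669
n ≥ 2 + 5.410276·1.3669 = 2 + 7.3953 = 9.3953
⌈9.3953⌉ = 10

10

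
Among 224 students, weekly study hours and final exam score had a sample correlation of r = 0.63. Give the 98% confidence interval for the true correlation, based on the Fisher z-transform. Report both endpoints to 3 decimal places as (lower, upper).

(0.526, 0.715)

Fisher z: z_r = atanh(r) = ½·ln((1+0.63)/(1−0.63)) = 0.741416
SE(z) = 1/√(n−3) = 1/√221 = 0.067267
98% ⇒ z* = 2.326; margin = 2.326·0.067267 = 0.156463
CI on z-scale: (0.584953, 0.897879)
Back-transform: tanh(0.584953) = 0.526256, tanh(0.897879) = 0.715264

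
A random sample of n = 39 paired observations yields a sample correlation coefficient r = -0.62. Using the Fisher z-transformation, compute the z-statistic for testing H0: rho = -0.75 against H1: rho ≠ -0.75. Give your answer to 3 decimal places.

1.488

Fisher z: atanh(-0.62) = -0.725005, atanh(-0.75) = -0.972955
z = (z_r − z_0)·√(n−3) = (-0.725005 − (-0.972955))·√36 = 0.247950 · 6.000000 = 1.488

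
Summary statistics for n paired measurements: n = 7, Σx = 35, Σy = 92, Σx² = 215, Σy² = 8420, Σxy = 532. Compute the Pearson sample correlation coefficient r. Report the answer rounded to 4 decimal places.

Numerator: nΣxy − (Σx)(Σy) = 7·532 − (35)(92) = 504
Denominator: √[(nΣx²−(Σx)²)(nΣy²−(Σy)²)]
  nΣx²−(Σx)² = 7·215 − 1225 = 280;  nΣy²−(Σy)² = 7·8420 − 8464 = 50476
  √(280·50476) = √14133280 = 3759.4255
r = 504 / 3759.4255 = 0.1341

0.1341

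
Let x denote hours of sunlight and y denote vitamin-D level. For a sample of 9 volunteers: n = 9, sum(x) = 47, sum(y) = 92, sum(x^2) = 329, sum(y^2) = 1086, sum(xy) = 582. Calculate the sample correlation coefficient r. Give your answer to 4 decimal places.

0.9209

S_xy = nΣxy − ΣxΣy = 9·582 − 47·92 = 5238 − 4324 = 914
S_xx = nΣx² − (Σx)² = 9·329 − 47² = 2961 − 2209 = 752
S_yy = nΣy² − (Σy)² = 9·1086 − 92² = 9774 − 8464 = 1310
r = S_xy / √(S_xx·S_yy) = 914 / √(752·1310) = 914 / √985120 = 914 / 992.5321 = 0.9209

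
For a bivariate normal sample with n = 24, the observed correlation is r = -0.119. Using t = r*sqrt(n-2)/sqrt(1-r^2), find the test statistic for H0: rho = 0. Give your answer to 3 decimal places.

t = r·√(n−2) / √(1−r²) with r = -0.119, n = 24
  = -0.119·√22 / √(1 − 0.014161)
  = -0.119·4.690416 / 0.992894
  = -0.558160 / 0.992894 = -0.562

-0.562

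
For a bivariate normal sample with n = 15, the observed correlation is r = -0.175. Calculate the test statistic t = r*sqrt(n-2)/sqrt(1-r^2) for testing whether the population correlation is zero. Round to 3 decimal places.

-0.641

t = r·√(n−2) / √(1−r²) with r = -0.175, n = 15
  = -0.175·√13 / √(1 − 0.030625)
  = -0.175·3.605551 / 0.984568
  = -0.630971 / 0.984568 = -0.641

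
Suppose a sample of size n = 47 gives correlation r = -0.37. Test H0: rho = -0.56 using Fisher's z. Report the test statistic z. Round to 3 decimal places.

Fisher z: atanh(-0.37) = -0.388423, atanh(-0.56) = -0.632833
z = (z_r − z_0)·√(n−3) = (-0.388423 − (-0.632833))·√44 = 0.244410 · 6.633250 = 1.621

1.621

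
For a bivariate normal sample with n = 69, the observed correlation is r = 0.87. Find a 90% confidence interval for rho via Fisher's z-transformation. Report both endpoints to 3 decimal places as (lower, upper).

z_r = atanh(0.87) = 1.333080;  SE = 1/√(n−3) = 1/√66 = 0.123091
z-limits: 1.333080 ± 1.645·0.123091 = 1.333080 ± 0.202485 = [1.130595, 1.535565]
ρ-limits: (tanh 1.130595, tanh 1.535565) = (0.811, 0.911)

(0.811, 0.911)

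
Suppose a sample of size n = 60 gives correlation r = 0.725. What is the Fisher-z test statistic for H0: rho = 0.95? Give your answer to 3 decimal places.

-6.898

Fisher z: atanh(0.725) = 0.918106, atanh(0.95) = 1.831781
z = (z_r − z_0)·√(n−3) = (0.918106 − 1.831781)·√57 = -0.913675 · 7.549834 = -6.898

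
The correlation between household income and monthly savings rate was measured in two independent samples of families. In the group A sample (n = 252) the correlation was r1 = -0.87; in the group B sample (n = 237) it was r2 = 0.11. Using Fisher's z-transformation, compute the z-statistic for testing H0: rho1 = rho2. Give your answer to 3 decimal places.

Fisher z-transforms: z1 = atanh(-0.87) = -1.333080, z2 = atanh(0.11) = 0.110447; difference d = -1.443527
Var(d) = 1/249 + 1/234 = 0.0040161 + 0.0042735 = 0.0082896
z = d/√Var(d) = -1.443527 / √0.0082896 = -1.443527 / 0.091047 = -15.855

-15.855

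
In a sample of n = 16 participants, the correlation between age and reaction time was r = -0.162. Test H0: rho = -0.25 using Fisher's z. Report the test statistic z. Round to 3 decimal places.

0.332

z_r = atanh(-0.162) = -0.163440,  z_0 = atanh(-0.25) = -0.255413
SE = 1/√(n−3) = 1/√13 = 0.277350
z = (z_r − z_0)/SE = (-0.163440 − (-0.255413)) / 0.277350 = 0.091973 / 0.277350 = 0.332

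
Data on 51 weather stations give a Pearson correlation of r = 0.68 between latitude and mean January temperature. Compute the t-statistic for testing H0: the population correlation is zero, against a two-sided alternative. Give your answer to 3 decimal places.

1 − r² = 1 − 0.4624 = 0.5376;  √(1−r²) = 0.733212
√(n−2) = √49 = 7.000000
t = r·√(n−2)/√(1−r²) = 0.68 · 7.000000 / 0.733212 = 6.492

6.492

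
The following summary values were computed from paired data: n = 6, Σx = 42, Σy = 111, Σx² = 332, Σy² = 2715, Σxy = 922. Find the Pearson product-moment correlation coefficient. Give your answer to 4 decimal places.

0.9146

S_xy = nΣxy − ΣxΣy = 6·922 − 42·111 = 5532 − 4662 = 870
S_xx = nΣx² − (Σx)² = 6·332 − 42² = 1992 − 1764 = 228
S_yy = nΣy² − (Σy)² = 6·2715 − 111² = 16290 − 12321 = 3969
r = S_xy / √(S_xx·S_yy) = 870 / √(228·3969) = 870 / √904932 = 870 / 951.2791 = 0.9146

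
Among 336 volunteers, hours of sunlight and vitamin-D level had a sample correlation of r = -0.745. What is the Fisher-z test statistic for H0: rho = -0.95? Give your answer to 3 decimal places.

15.879

Fisher z: atanh(-0.745) = -0.961623, atanh(-0.95) = -1.831781
z = (z_r − z_0)·√(n−3) = (-0.961623 − (-1.831781))·√333 = 0.870158 · 18.248288 = 15.879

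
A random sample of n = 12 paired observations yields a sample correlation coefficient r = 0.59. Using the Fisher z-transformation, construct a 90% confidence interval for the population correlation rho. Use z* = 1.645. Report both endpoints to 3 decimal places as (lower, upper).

(0.129, 0.841)

Fisher z: z_r = atanh(r) = ½·ln((1+0.59)/(1−0.59)) = 0.677666
SE(z) = 1/√(n−3) = 1/√9 = 0.333333
90% ⇒ z* = 1.645; margin = 1.645·0.333333 = 0.548333
CI on z-scale: (0.129333, 1.225999)
Back-transform: tanh(0.129333) = 0.128617, tanh(1.225999) = 0.841415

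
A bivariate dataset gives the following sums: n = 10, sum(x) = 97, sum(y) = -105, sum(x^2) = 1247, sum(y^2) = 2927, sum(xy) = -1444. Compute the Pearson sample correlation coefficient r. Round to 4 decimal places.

-0.5694

Numerator: nΣxy − (Σx)(Σy) = 10·(-1444) − (97)(-105) = -4255
Denominator: √[(nΣx²−(Σx)²)(nΣy²−(Σy)²)]
  nΣx²−(Σx)² = 10·1247 − 9409 = 3061;  nΣy²−(Σy)² = 10·2927 − 11025 = 18245
  √(3061·18245) = √55847945 = 7473.1483
r = -4255 / 7473.1483 = -0.5694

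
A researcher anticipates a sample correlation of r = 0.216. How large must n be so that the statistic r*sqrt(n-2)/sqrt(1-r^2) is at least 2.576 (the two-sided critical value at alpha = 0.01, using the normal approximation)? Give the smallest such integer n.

Need r·√(n−2)/√(1−r²) ≥ 2.576
√(n−2) ≥ 2.576·√(1−0.046656) / 0.216 = 2.576·0.976393 / 0.216 = 11.6444
n−2 ≥ 135.5921  ⇒  n ≥ 137.5921
Smallest integer n = 138

138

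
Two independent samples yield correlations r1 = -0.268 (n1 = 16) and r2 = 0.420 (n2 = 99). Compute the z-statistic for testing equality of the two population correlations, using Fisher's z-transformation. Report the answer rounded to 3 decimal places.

z1 = atanh(-0.268) = -0.274708,  z2 = atanh(0.420) = 0.447692
SE = √(1/(n1−3) + 1/(n2−3)) = √(1/13 + 1/96) = √(0.0769231 + 0.0104167) = √0.0873398 = 0.295533
z = (z1 − z2)/SE = (-0.274708 − 0.447692) / 0.295533 = -0.722400 / 0.295533 = -2.444

-2.444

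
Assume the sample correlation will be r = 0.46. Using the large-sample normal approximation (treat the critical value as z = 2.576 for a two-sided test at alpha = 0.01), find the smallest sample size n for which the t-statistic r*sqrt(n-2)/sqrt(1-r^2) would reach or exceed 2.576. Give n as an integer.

r√(n−2)/√(1−r²) ≥ 2.576  ⇔  n−2 ≥ (2.576)²·(1−r²)/r²
(1−r²)/r² = (1−0.2116)/0.2116 = 3.7259
n ≥ 2 + 6.635776·3.7259 = 2 + 24.7242 = 26.7242
⌈26.7242⌉ = 27

27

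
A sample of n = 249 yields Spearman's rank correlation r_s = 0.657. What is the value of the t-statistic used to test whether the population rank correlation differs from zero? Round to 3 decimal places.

13.696

t = r_s·√(n−2) / √(1−r_s²) with r_s = 0.657, n = 249
  = 0.657·√247 / √(1 − 0.431649)
  = 0.657·15.716234 / 0.753891
  = 10.325566 / 0.753891 = 13.696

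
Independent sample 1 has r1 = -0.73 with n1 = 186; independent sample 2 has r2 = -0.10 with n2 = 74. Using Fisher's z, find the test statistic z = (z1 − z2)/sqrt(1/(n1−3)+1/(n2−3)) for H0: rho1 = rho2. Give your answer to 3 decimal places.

-5.925

z1 = atanh(-0.73) = -0.928727,  z2 = atanh(-0.10) = -0.100335
SE = √(1/(n1−3) + 1/(n2−3)) = √(1/183 + 1/71) = √(0.0054645 + 0.0140845) = √0.0195490 = 0.139818
z = (z1 − z2)/SE = (-0.928727 − (-0.100335)) / 0.139818 = -0.828392 / 0.139818 = -5.925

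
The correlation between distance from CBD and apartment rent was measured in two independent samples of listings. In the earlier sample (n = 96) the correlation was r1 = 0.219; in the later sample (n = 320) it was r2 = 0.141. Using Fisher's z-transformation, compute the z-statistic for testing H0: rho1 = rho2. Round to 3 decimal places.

z1 = atanh(0.219) = 0.222605,  z2 = atanh(0.141) = 0.141946
SE = √(1/(n1−3) + 1/(n2−3)) = √(1/93 + 1/317) = √(0.0107527 + 0.0031546) = √0.0139073 = 0.117929
z = (z1 − z2)/SE = (0.222605 − 0.141946) / 0.117929 = 0.080659 / 0.117929 = 0.684

0.684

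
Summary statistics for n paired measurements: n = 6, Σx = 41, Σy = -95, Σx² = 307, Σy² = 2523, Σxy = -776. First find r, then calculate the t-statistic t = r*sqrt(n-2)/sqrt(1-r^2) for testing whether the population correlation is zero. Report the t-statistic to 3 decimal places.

-2.391

Numerator: nΣxy − (Σx)(Σy) = 6·(-776) − (41)(-95) = -761
Denominator: √[(nΣx²−(Σx)²)(nΣy²−(Σy)²)]
  nΣx²−(Σx)² = 6·307 − 1681 = 161;  nΣy²−(Σy)² = 6·2523 − 9025 = 6113
  √(161·6113) = √984193 = 992.0650
r = -761 / 992.0650 = -0.7671
t = r·√(n−2)/√(1−r²) = -0.7671·√4 / √(1−0.588442) = -1.534200 / 0.641528 = -2.391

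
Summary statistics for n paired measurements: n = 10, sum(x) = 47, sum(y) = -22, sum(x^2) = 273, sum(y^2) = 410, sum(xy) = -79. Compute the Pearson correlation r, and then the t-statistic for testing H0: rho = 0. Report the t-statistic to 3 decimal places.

0.511

Numerator: nΣxy − (Σx)(Σy) = 10·(-79) − (47)(-22) = 244
Denominator: √[(nΣx²−(Σx)²)(nΣy²−(Σy)²)]
  nΣx²−(Σx)² = 10·273 − 2209 = 521;  nΣy²−(Σy)² = 10·410 − 484 = 3616
  √(521·3616) = √1883936 = 1372.5655
r = 244 / 1372.5655 = 0.1778
t = r·√(n−2)/√(1−r²) = 0.1778·√8 / √(1−0.031613) = 0.502894 / 0.984067 = 0.511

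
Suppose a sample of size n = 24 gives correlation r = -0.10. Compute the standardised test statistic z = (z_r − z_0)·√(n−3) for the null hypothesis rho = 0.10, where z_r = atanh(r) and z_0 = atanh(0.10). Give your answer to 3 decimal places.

Fisher z: atanh(-0.10) = -0.100335, atanh(0.10) = 0.100335
z = (z_r − z_0)·√(n−3) = (-0.100335 − 0.100335)·√21 = -0.200670 · 4.582576 = -0.920

-0.920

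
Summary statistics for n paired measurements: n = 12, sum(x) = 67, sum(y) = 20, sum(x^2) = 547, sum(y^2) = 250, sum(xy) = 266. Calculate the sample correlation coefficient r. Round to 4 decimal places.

0.7973

Numerator: nΣxy − (Σx)(Σy) = 12·266 − (67)(20) = 1852
Denominator: √[(nΣx²−(Σx)²)(nΣy²−(Σy)²)]
  nΣx²−(Σx)² = 12·547 − 4489 = 2075;  nΣy²−(Σy)² = 12·250 − 400 = 2600
  √(2075·2600) = √5395000 = 2322.7139
r = 1852 / 2322.7139 = 0.7973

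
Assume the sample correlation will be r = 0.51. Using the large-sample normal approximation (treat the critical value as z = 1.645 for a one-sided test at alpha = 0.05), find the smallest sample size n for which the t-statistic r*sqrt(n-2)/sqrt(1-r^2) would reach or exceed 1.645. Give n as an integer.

r√(n−2)/√(1−r²) ≥ 1.645  ⇔  n−2 ≥ (1.645)²·(1−r²)/r²
(1−r²)/r² = (1−0.2601)/0.2601 = 2.8447
n ≥ 2 + 2.706025·2.8447 = 2 + 7.6978 = 9.6978
⌈9.6978⌉ = 10

10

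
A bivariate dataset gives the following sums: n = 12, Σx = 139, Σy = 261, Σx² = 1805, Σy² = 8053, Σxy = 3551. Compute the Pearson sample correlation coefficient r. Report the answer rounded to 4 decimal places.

Numerator: nΣxy − (Σx)(Σy) = 12·3551 − (139)(261) = 6333
Denominator: √[(nΣx²−(Σx)²)(nΣy²−(Σy)²)]
  nΣx²−(Σx)² = 12·1805 − 19321 = 2339;  nΣy²−(Σy)² = 12·8053 − 68121 = 28515
  √(2339·28515) = √66696585 = 8166.7977
r = 6333 / 8166.7977 = 0.7755

0.7755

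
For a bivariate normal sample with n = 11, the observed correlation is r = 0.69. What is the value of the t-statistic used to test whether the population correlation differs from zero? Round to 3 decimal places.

2.860

t = r·√(n−2) / √(1−r²) with r = 0.69, n = 11
  = 0.69·√9 / √(1 − 0.4761)
  = 0.69·3.000000 / 0.723809
  = 2.070000 / 0.723809 = 2.860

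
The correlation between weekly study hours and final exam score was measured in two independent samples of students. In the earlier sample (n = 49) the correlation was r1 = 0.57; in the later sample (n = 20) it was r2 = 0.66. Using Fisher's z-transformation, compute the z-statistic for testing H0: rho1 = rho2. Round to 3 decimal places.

Fisher z-transforms: z1 = atanh(0.57) = 0.647523, z2 = atanh(0.66) = 0.792814; difference d = -0.145291
Var(d) = 1/46 + 1/17 = 0.0217391 + 0.0588235 = 0.0805626
z = d/√Var(d) = -0.145291 / √0.0805626 = -0.145291 / 0.283836 = -0.512

-0.512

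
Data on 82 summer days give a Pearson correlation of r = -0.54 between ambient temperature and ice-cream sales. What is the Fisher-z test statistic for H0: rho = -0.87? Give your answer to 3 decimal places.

z_r = atanh(-0.54) = -0.604156,  z_0 = atanh(-0.87) = -1.333080
SE = 1/√(n−3) = 1/√79 = 0.112509
z = (z_r − z_0)/SE = (-0.604156 − (-1.333080)) / 0.112509 = 0.728924 / 0.112509 = 6.479

6.479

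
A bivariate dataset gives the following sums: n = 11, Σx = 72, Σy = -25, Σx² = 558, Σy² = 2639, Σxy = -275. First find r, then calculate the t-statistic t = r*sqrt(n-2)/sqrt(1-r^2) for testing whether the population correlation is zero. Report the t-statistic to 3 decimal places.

-0.726

Numerator: nΣxy − (Σx)(Σy) = 11·(-275) − (72)(-25) = -1225
Denominator: √[(nΣx²−(Σx)²)(nΣy²−(Σy)²)]
  nΣx²−(Σx)² = 11·558 − 5184 = 954;  nΣy²−(Σy)² = 11·2639 − 625 = 28404
  √(954·28404) = √27097416 = 5205.5178
r = -1225 / 5205.5178 = -0.2353
t = r·√(n−2)/√(1−r²) = -0.2353·√9 / √(1−0.055366) = -0.705900 / 0.971923 = -0.726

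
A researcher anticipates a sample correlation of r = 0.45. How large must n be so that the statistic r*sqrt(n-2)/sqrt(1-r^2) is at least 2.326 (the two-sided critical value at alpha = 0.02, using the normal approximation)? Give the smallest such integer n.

24

r√(n−2)/√(1−r²) ≥ 2.326  ⇔  n−2 ≥ (2.326)²·(1−r²)/r²
(1−r²)/r² = (1−0.2025)/0.2025 = 3.9383
n ≥ 2 + 5.410276·3.9383 = 2 + 21.3073 = 23.3073
⌈23.3073⌉ = 24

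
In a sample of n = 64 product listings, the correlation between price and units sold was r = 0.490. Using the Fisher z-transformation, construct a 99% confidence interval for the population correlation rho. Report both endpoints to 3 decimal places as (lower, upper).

z_r = atanh(0.490) = 0.536060;  SE = 1/√(n−3) = 1/√61 = 0.128037
z-limits: 0.536060 ± 2.576·0.128037 = 0.536060 ± 0.329823 = [0.206237, 0.865883]
ρ-limits: (tanh 0.206237, tanh 0.865883) = (0.203, 0.699)

(0.203, 0.699)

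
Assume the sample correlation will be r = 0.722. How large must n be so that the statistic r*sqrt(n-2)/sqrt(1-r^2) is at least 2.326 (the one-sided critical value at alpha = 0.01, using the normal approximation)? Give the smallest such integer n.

r√(n−2)/√(1−r²) ≥ 2.326  ⇔  n−2 ≥ (2.326)²·(1−r²)/r²
(1−r²)/r² = (1−0.521284)/0.521284 = 0.9183
n ≥ 2 + 5.410276·0.9183 = 2 + 4.9683 = 6.9683
⌈6.9683⌉ = 7

7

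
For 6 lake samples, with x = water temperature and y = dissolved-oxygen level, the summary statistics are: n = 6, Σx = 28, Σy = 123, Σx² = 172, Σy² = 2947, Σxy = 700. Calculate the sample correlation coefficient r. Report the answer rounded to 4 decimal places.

0.9501

S_xy = nΣxy − ΣxΣy = 6·700 − 28·123 = 4200 − 3444 = 756
S_xx = nΣx² − (Σx)² = 6·172 − 28² = 1032 − 784 = 248
S_yy = nΣy² − (Σy)² = 6·2947 − 123² = 17682 − 15129 = 2553
r = S_xy / √(S_xx·S_yy) = 756 / √(248·2553) = 756 / √633144 = 756 / 795.7035 = 0.9501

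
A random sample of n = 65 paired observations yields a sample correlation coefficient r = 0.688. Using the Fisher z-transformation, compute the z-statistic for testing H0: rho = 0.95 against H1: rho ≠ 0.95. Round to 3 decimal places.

-7.777

Fisher z: atanh(0.688) = 0.844148, atanh(0.95) = 1.831781
z = (z_r − z_0)·√(n−3) = (0.844148 − 1.831781)·√62 = -0.987633 · 7.874008 = -7.777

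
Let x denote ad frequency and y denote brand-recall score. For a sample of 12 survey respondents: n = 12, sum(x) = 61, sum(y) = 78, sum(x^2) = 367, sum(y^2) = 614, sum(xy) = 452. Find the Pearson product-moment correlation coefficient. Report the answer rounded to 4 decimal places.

Numerator: nΣxy − (Σx)(Σy) = 12·452 − (61)(78) = 666
Denominator: √[(nΣx²−(Σx)²)(nΣy²−(Σy)²)]
  nΣx²−(Σx)² = 12·367 − 3721 = 683;  nΣy²−(Σy)² = 12·614 − 6084 = 1284
  √(683·1284) = √876972 = 936.4678
r = 666 / 936.4678 = 0.7112

0.7112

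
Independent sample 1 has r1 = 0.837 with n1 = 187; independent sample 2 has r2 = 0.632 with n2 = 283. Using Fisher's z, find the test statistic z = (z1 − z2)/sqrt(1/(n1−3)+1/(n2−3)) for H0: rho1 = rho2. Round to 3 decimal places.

z1 = atanh(0.837) = 1.211069,  z2 = atanh(0.632) = 0.744739
SE = √(1/(n1−3) + 1/(n2−3)) = √(1/184 + 1/280) = √(0.0054348 + 0.0035714) = √0.0090062 = 0.094901
z = (z1 − z2)/SE = (1.211069 − 0.744739) / 0.094901 = 0.466330 / 0.094901 = 4.914

4.914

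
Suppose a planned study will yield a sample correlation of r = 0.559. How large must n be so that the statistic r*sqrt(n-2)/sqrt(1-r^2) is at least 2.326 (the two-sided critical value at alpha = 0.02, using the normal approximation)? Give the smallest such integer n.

r√(n−2)/√(1−r²) ≥ 2.326  ⇔  n−2 ≥ (2.326)²·(1−r²)/r²
(1−r²)/r² = (1−0.312481)/0.312481 = 2.2002
n ≥ 2 + 5.410276·2.2002 = 2 + 11.9037 = 13.9037
⌈13.9037⌉ = 14

14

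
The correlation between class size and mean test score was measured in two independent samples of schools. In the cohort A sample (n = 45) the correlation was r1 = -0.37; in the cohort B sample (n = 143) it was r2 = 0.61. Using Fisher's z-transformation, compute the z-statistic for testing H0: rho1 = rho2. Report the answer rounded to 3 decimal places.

z1 = atanh(-0.37) = -0.388423,  z2 = atanh(0.61) = 0.708921
SE = √(1/(n1−3) + 1/(n2−3)) = √(1/42 + 1/140) = √(0.0238095 + 0.0071429) = √0.0309524 = 0.175933
z = (z1 − z2)/SE = (-0.388423 − 0.708921) / 0.175933 = -1.097344 / 0.175933 = -6.237

-6.237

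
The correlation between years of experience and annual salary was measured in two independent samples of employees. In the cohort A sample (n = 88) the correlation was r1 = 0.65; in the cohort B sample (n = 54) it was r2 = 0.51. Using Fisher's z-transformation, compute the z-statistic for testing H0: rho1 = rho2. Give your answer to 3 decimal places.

1.200

Fisher z-transforms: z1 = atanh(0.65) = 0.775299, z2 = atanh(0.51) = 0.562730; difference d = 0.212569
Var(d) = 1/85 + 1/51 = 0.0117647 + 0.0196078 = 0.0313725
z = d/√Var(d) = 0.212569 / √0.0313725 = 0.212569 / 0.177123 = 1.200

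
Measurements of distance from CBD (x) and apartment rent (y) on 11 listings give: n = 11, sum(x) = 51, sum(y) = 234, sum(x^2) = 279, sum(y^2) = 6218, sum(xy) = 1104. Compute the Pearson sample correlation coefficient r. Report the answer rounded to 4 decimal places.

0.0831

S_xy = nΣxy − ΣxΣy = 11·1104 − 51·234 = 12144 − 11934 = 210
S_xx = nΣx² − (Σx)² = 11·279 − 51² = 3069 − 2601 = 468
S_yy = nΣy² − (Σy)² = 11·6218 − 234² = 68398 − 54756 = 13642
r = S_xy / √(S_xx·S_yy) = 210 / √(468·13642) = 210 / √6384456 = 210 / 2526.7481 = 0.0831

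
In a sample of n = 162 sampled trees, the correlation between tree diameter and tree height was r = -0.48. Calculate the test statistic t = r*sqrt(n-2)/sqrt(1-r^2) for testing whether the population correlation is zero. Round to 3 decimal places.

t = r·√(n−2) / √(1−r²) with r = -0.48, n = 162
  = -0.48·√160 / √(1 − 0.2304)
  = -0.48·12.649111 / 0.877268
  = -6.071573 / 0.877268 = -6.921

-6.921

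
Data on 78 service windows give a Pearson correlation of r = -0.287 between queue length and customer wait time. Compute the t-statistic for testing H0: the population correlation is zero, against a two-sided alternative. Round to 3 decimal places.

-2.612

1 − r² = 1 − 0.082369 = 0.917631;  √(1−r²) = 0.957931
√(n−2) = √76 = 8.717798
t = r·√(n−2)/√(1−r²) = -0.287 · 8.717798 / 0.957931 = -2.612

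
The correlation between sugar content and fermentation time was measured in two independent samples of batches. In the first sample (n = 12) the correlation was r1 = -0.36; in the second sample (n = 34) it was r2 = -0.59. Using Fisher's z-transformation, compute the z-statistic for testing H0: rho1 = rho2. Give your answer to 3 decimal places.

Fisher z-transforms: z1 = atanh(-0.36) = -0.376886, z2 = atanh(-0.59) = -0.677666; difference d = 0.300780
Var(d) = 1/9 + 1/31 = 0.1111111 + 0.0322581 = 0.1433692
z = d/√Var(d) = 0.300780 / √0.1433692 = 0.300780 / 0.378641 = 0.794

0.794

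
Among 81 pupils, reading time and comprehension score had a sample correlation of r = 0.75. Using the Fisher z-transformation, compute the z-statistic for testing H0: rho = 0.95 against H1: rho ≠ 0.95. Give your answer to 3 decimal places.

-7.585

Fisher z: atanh(0.75) = 0.972955, atanh(0.95) = 1.831781
z = (z_r − z_0)·√(n−3) = (0.972955 − 1.831781)·√78 = -0.858826 · 8.831761 = -7.585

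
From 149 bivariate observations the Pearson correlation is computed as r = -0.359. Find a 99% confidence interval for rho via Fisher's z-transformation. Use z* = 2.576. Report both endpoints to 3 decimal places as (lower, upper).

(-0.529, -0.161)

z_r = atanh(-0.359) = -0.375737;  SE = 1/√(n−3) = 1/√146 = 0.082761
z-limits: -0.375737 ± 2.576·0.082761 = -0.375737 ± 0.213192 = [-0.588929, -0.162545]
ρ-limits: (tanh -0.588929, tanh -0.162545) = (-0.529, -0.161)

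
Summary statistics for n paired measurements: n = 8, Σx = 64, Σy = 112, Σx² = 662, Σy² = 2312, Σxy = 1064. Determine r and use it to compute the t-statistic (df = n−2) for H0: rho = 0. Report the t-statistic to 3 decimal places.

S_xy = nΣxy − ΣxΣy = 8·1064 − 64·112 = 8512 − 7168 = 1344
S_xx = nΣx² − (Σx)² = 8·662 − 64² = 5296 − 4096 = 1200
S_yy = nΣy² − (Σy)² = 8·2312 − 112² = 18496 − 12544 = 5952
r = S_xy / √(S_xx·S_yy) = 1344 / √(1200·5952) = 1344 / √7142400 = 1344 / 2672.5269 = 0.5029
t = r·√(n−2)/√(1−r²) = 0.5029·√6 / √(1−0.252908) = 1.231848 / 0.864345 = 1.425

1.425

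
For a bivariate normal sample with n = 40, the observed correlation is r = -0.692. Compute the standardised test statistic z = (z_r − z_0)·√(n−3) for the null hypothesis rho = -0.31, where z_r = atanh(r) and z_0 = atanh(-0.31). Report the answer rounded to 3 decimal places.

-3.231

z_r = atanh(-0.692) = -0.851783,  z_0 = atanh(-0.31) = -0.320545
SE = 1/√(n−3) = 1/√37 = 0.164399
z = (z_r − z_0)/SE = (-0.851783 − (-0.320545)) / 0.164399 = -0.531238 / 0.164399 = -3.231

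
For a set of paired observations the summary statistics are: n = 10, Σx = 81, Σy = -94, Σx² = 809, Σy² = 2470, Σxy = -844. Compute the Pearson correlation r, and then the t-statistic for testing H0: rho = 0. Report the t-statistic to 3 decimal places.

-0.481

Numerator: nΣxy − (Σx)(Σy) = 10·(-844) − (81)(-94) = -826
Denominator: √[(nΣx²−(Σx)²)(nΣy²−(Σy)²)]
  nΣx²−(Σx)² = 10·809 − 6561 = 1529;  nΣy²−(Σy)² = 10·2470 − 8836 = 15864
  √(1529·15864) = √24256056 = 4925.0438
r = -826 / 4925.0438 = -0.1677
t = r·√(n−2)/√(1−r²) = -0.1677·√8 / √(1−0.028123) = -0.474327 / 0.985838 = -0.481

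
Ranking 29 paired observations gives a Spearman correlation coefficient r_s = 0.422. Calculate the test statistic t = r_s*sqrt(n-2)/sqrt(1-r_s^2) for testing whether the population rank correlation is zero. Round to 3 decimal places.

2.419

t = r_s·√(n−2) / √(1−r_s²) with r_s = 0.422, n = 29
  = 0.422·√27 / √(1 − 0.178084)
  = 0.422·5.196152 / 0.906596
  = 2.192776 / 0.906596 = 2.419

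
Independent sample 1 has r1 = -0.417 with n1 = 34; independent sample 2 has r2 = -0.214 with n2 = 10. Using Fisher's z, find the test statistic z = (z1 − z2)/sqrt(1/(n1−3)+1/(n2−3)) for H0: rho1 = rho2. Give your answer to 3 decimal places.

Fisher z-transforms: z1 = atanh(-0.417) = -0.444055, z2 = atanh(-0.214) = -0.217360; difference d = -0.226695
Var(d) = 1/31 + 1/7 = 0.0322581 + 0.1428571 = 0.1751152
z = d/√Var(d) = -0.226695 / √0.1751152 = -0.226695 / 0.418468 = -0.542

-0.542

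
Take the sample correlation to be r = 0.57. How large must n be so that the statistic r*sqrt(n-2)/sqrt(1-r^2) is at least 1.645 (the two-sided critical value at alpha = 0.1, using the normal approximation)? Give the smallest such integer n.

r√(n−2)/√(1−r²) ≥ 1.645  ⇔  n−2 ≥ (1.645)²·(1−r²)/r²
(1−r²)/r² = (1−0.3249)/0.3249 = 2.0779
n ≥ 2 + 2.706025·2.0779 = 2 + 5.6228 = 7.6228
⌈7.6228⌉ = 8

8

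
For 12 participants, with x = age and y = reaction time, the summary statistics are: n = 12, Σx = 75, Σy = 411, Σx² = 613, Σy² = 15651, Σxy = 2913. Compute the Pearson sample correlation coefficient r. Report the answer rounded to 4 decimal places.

S_xy = nΣxy − ΣxΣy = 12·2913 − 75·411 = 34956 − 30825 = 4131
S_xx = nΣx² − (Σx)² = 12·613 − 75² = 7356 − 5625 = 1731
S_yy = nΣy² − (Σy)² = 12·15651 − 411² = 187812 − 168921 = 18891
r = S_xy / √(S_xx·S_yy) = 4131 / √(1731·18891) = 4131 / √32700321 = 4131 / 5718.4194 = 0.7224

0.7224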